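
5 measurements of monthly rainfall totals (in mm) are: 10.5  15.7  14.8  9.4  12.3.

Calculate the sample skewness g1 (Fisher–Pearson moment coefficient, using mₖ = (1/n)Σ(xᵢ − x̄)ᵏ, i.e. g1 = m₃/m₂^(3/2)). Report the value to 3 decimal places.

x̄ = (10.5 + 15.7 + 14.8 + 9.4 + 12.3) / 5 = 12.5400
deviations (xᵢ − x̄): -2.0400, 3.1600, 2.2600, -3.1400, -0.2400
Σ(xᵢ − x̄)² = 29.1720 ⇒ m₂ = 29.1720/5 = 5.83440
Σ(xᵢ − x̄)³ = 3.6350 ⇒ m₃ = 3.6350/5 = 0.72701
m₂^(3/2) = 5.83440^(1.5) = 14.09270
g1 = m₃ / m₂^(3/2) = 0.72701 / 14.09270 ≈ 0.052

0.052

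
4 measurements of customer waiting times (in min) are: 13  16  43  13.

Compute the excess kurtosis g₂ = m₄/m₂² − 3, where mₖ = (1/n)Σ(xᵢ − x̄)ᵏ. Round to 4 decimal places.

-0.6933

x̄ = 21.2500
Σ(xᵢ − x̄)² = 636.7500 ⇒ m₂ = 159.18750
Σ(xᵢ − x̄)⁴ = 233812.8281 ⇒ m₄ = 58453.20703
m₂² = 25340.66016
g₂ = m₄/m₂² − 3 = 2.30670 − 3 ≈ -0.6933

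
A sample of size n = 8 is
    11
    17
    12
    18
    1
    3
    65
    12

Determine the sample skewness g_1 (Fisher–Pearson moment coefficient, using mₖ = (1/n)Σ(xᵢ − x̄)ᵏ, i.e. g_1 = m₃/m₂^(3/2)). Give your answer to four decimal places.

x̄ = (11 + 17 + 12 + 18 + 1 + 3 + 65 + 12) / 8 = 17.3750
deviations (xᵢ − x̄): -6.3750, -0.3750, -5.3750, 0.6250, -16.3750, -14.3750, 47.6250, -5.3750
Σ(xᵢ − x̄)² = 2841.8750 ⇒ m₂ = 2841.8750/8 = 355.23438
Σ(xᵢ − x̄)³ = 100089.4688 ⇒ m₃ = 100089.4688/8 = 12511.18359
m₂^(3/2) = 355.23438^(1.5) = 6695.33755
g_1 = m₃ / m₂^(3/2) = 12511.18359 / 6695.33755 ≈ 1.8686

1.8686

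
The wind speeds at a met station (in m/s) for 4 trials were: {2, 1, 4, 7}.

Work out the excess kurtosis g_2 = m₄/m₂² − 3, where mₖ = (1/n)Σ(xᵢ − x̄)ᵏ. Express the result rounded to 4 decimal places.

x̄ = 3.5000
Σ(xᵢ − x̄)² = 21.0000 ⇒ m₂ = 5.25000
Σ(xᵢ − x̄)⁴ = 194.2500 ⇒ m₄ = 48.56250
m₂² = 27.56250
g_2 = m₄/m₂² − 3 = 1.76190 − 3 ≈ -1.2381

-1.2381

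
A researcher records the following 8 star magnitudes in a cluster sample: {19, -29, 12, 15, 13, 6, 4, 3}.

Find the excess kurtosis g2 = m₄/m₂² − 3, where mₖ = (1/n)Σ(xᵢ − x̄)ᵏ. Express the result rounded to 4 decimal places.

x̄ = 5.3750
Σ(xᵢ − x̄)² = 1569.8750 ⇒ m₂ = 196.23438
Σ(xᵢ − x̄)⁴ = 1444661.5566 ⇒ m₄ = 180582.69458
m₂² = 38507.92993
g2 = m₄/m₂² − 3 = 4.68949 − 3 ≈ 1.6895

1.6895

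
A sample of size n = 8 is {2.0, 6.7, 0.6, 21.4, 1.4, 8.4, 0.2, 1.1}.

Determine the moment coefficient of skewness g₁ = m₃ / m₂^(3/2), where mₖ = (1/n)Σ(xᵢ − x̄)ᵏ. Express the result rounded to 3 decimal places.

x̄ = (2.0 + 6.7 + 0.6 + 21.4 + 1.4 + 8.4 + 0.2 + 1.1) / 8 = 5.2250
deviations (xᵢ − x̄): -3.2250, 1.4750, -4.6250, 16.1750, -3.8250, 3.1750, -5.0250, -4.1250
Σ(xᵢ − x̄)² = 362.5750 ⇒ m₂ = 362.5750/8 = 45.32187
Σ(xᵢ − x̄)³ = 3881.5807 ⇒ m₃ = 3881.5807/8 = 485.19759
m₂^(3/2) = 45.32187^(1.5) = 305.11377
g₁ = m₃ / m₂^(3/2) = 485.19759 / 305.11377 ≈ 1.590

1.590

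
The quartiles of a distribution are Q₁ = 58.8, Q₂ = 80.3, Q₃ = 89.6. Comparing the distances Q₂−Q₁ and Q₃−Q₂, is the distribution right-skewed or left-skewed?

Q₂ − Q₁ = 21.5;  Q₃ − Q₂ = 9.3
Q₂ − Q₁ > Q₃ − Q₂ ⇒ the lower half is more spread out ⇒ left-skewed.

left-skewed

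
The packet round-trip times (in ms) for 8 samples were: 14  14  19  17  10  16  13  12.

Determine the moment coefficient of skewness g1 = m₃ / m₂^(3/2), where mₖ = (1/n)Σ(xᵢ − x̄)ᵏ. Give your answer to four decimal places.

x̄ = (14 + 14 + 19 + 17 + 10 + 16 + 13 + 12) / 8 = 14.3750
deviations (xᵢ − x̄): -0.3750, -0.3750, 4.6250, 2.6250, -4.3750, 1.6250, -1.3750, -2.3750
Σ(xᵢ − x̄)² = 57.8750 ⇒ m₂ = 57.8750/8 = 7.23438
Σ(xᵢ − x̄)³ = 21.4688 ⇒ m₃ = 21.4688/8 = 2.68359
m₂^(3/2) = 7.23438^(1.5) = 19.45815
g1 = m₃ / m₂^(3/2) = 2.68359 / 19.45815 ≈ 0.1379

0.1379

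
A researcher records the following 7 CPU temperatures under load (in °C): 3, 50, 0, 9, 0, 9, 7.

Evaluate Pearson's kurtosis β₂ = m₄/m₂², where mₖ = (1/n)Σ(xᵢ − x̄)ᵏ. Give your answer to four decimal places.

x̄ = 11.1429
Σ(xᵢ − x̄)² = 1850.8571 ⇒ m₂ = 264.40816
Σ(xᵢ − x̄)⁴ = 2315296.5015 ⇒ m₄ = 330756.64307
m₂² = 69911.67680
β₂ = m₄/m₂² = 330756.64307 / 69911.67680 ≈ 4.7311

4.7311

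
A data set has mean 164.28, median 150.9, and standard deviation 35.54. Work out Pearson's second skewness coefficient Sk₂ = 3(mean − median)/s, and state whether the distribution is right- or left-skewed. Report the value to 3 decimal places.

1.129, right-skewed

Sk₂ = 3(164.28 − 150.9) / 35.54 = 3 × 13.3800 / 35.54
    = 40.1400 / 35.54 ≈ 1.129
Sk₂ > 0 ⇒ mean > median ⇒ right-skewed (positive skew).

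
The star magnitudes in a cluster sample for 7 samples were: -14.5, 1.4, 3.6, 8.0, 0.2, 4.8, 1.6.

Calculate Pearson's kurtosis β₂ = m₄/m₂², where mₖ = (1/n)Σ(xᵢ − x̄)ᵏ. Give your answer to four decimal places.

x̄ = 0.7286
Σ(xᵢ − x̄)² = 311.0943 ⇒ m₂ = 44.44204
Σ(xᵢ − x̄)⁴ = 56921.2105 ⇒ m₄ = 8131.60150
m₂² = 1975.09499
β₂ = m₄/m₂² = 8131.60150 / 1975.09499 ≈ 4.1171

4.1171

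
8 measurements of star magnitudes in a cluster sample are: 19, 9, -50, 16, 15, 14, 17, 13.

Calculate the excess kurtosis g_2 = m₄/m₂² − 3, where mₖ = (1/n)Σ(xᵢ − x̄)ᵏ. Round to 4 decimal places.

x̄ = 6.6250
Σ(xᵢ − x̄)² = 3725.8750 ⇒ m₂ = 465.73438
Σ(xᵢ − x̄)⁴ = 10333265.6816 ⇒ m₄ = 1291658.21021
m₂² = 216908.50806
g_2 = m₄/m₂² − 3 = 5.95485 − 3 ≈ 2.9549

2.9549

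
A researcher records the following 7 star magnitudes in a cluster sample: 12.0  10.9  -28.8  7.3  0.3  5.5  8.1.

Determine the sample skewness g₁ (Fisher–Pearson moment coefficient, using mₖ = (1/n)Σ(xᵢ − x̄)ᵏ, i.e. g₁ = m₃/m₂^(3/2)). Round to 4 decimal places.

-1.7500

x̄ = (12.0 + 10.9 - 28.8 + 7.3 + 0.3 + 5.5 + 8.1) / 7 = 2.1857
deviations (xᵢ − x̄): 9.8143, 8.7143, -30.9857, 5.1143, -1.8857, 3.3143, 5.9143
Σ(xᵢ − x̄)² = 1208.0486 ⇒ m₂ = 1208.0486/7 = 172.57837
Σ(xᵢ − x̄)³ = -27772.4235 ⇒ m₃ = -27772.4235/7 = -3967.48907
m₂^(3/2) = 172.57837^(1.5) = 2267.14624
g₁ = m₃ / m₂^(3/2) = -3967.48907 / 2267.14624 ≈ -1.7500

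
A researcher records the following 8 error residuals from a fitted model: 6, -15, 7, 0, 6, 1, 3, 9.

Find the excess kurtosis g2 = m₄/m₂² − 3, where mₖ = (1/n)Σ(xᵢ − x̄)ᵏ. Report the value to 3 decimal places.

x̄ = 2.1250
Σ(xᵢ − x̄)² = 400.8750 ⇒ m₂ = 50.10938
Σ(xᵢ − x̄)⁴ = 89277.0879 ⇒ m₄ = 11159.63599
m₂² = 2510.94946
g2 = m₄/m₂² − 3 = 4.44439 − 3 ≈ 1.444

1.444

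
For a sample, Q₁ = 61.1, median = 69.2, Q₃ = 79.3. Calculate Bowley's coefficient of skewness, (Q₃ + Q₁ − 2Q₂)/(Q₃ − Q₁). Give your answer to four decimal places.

0.1099

numerator: Q₃ + Q₁ − 2Q₂ = 79.3 + 61.1 − 2×69.2 = 2.0000
denominator: Q₃ − Q₁ = 79.3 − 61.1 = 18.2000
Bowley skewness = 2.0000 / 18.2000 ≈ 0.1099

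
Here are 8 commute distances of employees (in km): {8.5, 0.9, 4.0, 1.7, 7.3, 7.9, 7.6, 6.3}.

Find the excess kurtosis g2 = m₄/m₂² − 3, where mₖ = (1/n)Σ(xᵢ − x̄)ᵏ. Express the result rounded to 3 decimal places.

x̄ = 5.5250
Σ(xᵢ − x̄)² = 60.8950 ⇒ m₂ = 7.61188
Σ(xᵢ − x̄)⁴ = 815.9984 ⇒ m₄ = 101.99980
m₂² = 57.94064
g2 = m₄/m₂² − 3 = 1.76042 − 3 ≈ -1.240

-1.240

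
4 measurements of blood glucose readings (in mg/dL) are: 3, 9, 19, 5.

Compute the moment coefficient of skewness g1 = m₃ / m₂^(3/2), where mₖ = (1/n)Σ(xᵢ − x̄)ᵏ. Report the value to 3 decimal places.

x̄ = (3 + 9 + 19 + 5) / 4 = 9.0000
deviations (xᵢ − x̄): -6.0000, 0.0000, 10.0000, -4.0000
Σ(xᵢ − x̄)² = 152.0000 ⇒ m₂ = 152.0000/4 = 38.00000
Σ(xᵢ − x̄)³ = 720.0000 ⇒ m₃ = 720.0000/4 = 180.00000
m₂^(3/2) = 38.00000^(1.5) = 234.24773
g1 = m₃ / m₂^(3/2) = 180.00000 / 234.24773 ≈ 0.768

0.768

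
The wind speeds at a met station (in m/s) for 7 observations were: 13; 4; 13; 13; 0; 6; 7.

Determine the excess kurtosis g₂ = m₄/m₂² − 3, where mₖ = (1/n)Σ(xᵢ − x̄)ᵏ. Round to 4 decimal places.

x̄ = 8.0000
Σ(xᵢ − x̄)² = 160.0000 ⇒ m₂ = 22.85714
Σ(xᵢ − x̄)⁴ = 6244.0000 ⇒ m₄ = 892.00000
m₂² = 522.44898
g₂ = m₄/m₂² − 3 = 1.70734 − 3 ≈ -1.2927

-1.2927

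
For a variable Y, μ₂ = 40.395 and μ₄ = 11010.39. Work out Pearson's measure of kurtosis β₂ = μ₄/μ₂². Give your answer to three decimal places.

6.748

μ₂² = 40.395² = 1631.75603
μ₄/μ₂² = 11010.39 / 1631.75603 = 6.74757
β₂ ≈ 6.748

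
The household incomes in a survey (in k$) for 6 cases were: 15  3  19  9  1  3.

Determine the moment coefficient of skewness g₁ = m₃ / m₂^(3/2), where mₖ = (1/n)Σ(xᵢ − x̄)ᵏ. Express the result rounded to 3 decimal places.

x̄ = (15 + 3 + 19 + 9 + 1 + 3) / 6 = 8.3333
deviations (xᵢ − x̄): 6.6667, -5.3333, 10.6667, 0.6667, -7.3333, -5.3333
Σ(xᵢ − x̄)² = 269.3333 ⇒ m₂ = 269.3333/6 = 44.88889
Σ(xᵢ − x̄)³ = 812.4444 ⇒ m₃ = 812.4444/6 = 135.40741
m₂^(3/2) = 44.88889^(1.5) = 300.75183
g₁ = m₃ / m₂^(3/2) = 135.40741 / 300.75183 ≈ 0.450

0.450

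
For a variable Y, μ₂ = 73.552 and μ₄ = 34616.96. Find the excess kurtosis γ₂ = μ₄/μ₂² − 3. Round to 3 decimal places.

3.399

μ₂² = 73.552² = 5409.89670
μ₄/μ₂² = 34616.96 / 5409.89670 = 6.39882
γ₂ = 6.39882 − 3 ≈ 3.399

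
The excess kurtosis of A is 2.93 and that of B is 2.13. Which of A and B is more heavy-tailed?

A

Higher excess kurtosis ⇒ heavier tails relative to the normal distribution.
2.93 vs 2.13: the larger is 2.93, so A has heavier tails.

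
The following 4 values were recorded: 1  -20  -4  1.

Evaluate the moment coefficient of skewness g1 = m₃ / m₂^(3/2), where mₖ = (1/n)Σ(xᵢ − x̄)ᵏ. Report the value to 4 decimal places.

-0.9753

x̄ = (1 - 20 - 4 + 1) / 4 = -5.5000
deviations (xᵢ − x̄): 6.5000, -14.5000, 1.5000, 6.5000
Σ(xᵢ − x̄)² = 297.0000 ⇒ m₂ = 297.0000/4 = 74.25000
Σ(xᵢ − x̄)³ = -2496.0000 ⇒ m₃ = -2496.0000/4 = -624.00000
m₂^(3/2) = 74.25000^(1.5) = 639.80066
g1 = m₃ / m₂^(3/2) = -624.00000 / 639.80066 ≈ -0.9753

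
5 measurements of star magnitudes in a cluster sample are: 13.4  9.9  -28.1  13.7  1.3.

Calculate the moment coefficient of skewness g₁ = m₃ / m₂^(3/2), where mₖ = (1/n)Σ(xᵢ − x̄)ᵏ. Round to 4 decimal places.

x̄ = (13.4 + 9.9 - 28.1 + 13.7 + 1.3) / 5 = 2.0400
deviations (xᵢ − x̄): 11.3600, 7.8600, -30.1400, 11.6600, -0.7400
Σ(xᵢ − x̄)² = 1235.7520 ⇒ m₂ = 1235.7520/5 = 247.15040
Σ(xᵢ − x̄)³ = -23843.3386 ⇒ m₃ = -23843.3386/5 = -4768.66771
m₂^(3/2) = 247.15040^(1.5) = 3885.45583
g₁ = m₃ / m₂^(3/2) = -4768.66771 / 3885.45583 ≈ -1.2273

-1.2273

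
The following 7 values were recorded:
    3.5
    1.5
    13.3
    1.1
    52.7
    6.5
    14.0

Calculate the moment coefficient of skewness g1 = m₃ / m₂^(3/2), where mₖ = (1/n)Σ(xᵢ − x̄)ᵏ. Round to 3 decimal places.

x̄ = (3.5 + 1.5 + 13.3 + 1.1 + 52.7 + 6.5 + 14.0) / 7 = 13.2286
deviations (xᵢ − x̄): -9.7286, -11.7286, 0.0714, -12.1286, 39.4714, -6.7286, 0.7714
Σ(xᵢ − x̄)² = 1983.1743 ⇒ m₂ = 1983.1743/7 = 283.31061
Σ(xᵢ − x̄)³ = 56873.7915 ⇒ m₃ = 56873.7915/7 = 8124.82735
m₂^(3/2) = 283.31061^(1.5) = 4768.63700
g1 = m₃ / m₂^(3/2) = 8124.82735 / 4768.63700 ≈ 1.704

1.704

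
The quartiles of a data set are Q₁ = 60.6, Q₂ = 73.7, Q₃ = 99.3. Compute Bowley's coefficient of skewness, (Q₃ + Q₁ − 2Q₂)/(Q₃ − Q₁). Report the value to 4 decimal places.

numerator: Q₃ + Q₁ − 2Q₂ = 99.3 + 60.6 − 2×73.7 = 12.5000
denominator: Q₃ − Q₁ = 99.3 − 60.6 = 38.7000
Bowley skewness = 12.5000 / 38.7000 ≈ 0.3230

0.3230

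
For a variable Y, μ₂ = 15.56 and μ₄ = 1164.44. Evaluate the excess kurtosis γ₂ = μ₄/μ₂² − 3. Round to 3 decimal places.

1.809

μ₂² = 15.56² = 242.11360
μ₄/μ₂² = 1164.44 / 242.11360 = 4.80948
γ₂ = 4.80948 − 3 ≈ 1.809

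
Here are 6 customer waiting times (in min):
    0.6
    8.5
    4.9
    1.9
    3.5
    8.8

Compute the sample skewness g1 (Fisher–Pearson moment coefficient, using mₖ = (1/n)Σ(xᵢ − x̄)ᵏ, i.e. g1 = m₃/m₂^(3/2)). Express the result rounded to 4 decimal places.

x̄ = (0.6 + 8.5 + 4.9 + 1.9 + 3.5 + 8.8) / 6 = 4.7000
deviations (xᵢ − x̄): -4.1000, 3.8000, 0.2000, -2.8000, -1.2000, 4.1000
Σ(xᵢ − x̄)² = 57.3800 ⇒ m₂ = 57.3800/6 = 9.56333
Σ(xᵢ − x̄)³ = 31.2000 ⇒ m₃ = 31.2000/6 = 5.20000
m₂^(3/2) = 9.56333^(1.5) = 29.57426
g1 = m₃ / m₂^(3/2) = 5.20000 / 29.57426 ≈ 0.1758

0.1758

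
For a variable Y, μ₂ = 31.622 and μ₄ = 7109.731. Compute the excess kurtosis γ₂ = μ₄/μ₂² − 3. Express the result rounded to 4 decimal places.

4.1101

μ₂² = 31.622² = 999.95088
μ₄/μ₂² = 7109.731 / 999.95088 = 7.11008
γ₂ = 7.11008 − 3 ≈ 4.1101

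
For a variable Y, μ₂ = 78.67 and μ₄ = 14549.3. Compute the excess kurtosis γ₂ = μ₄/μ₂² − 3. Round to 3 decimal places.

μ₂² = 78.67² = 6188.96890
μ₄/μ₂² = 14549.3 / 6188.96890 = 2.35084
γ₂ = 2.35084 − 3 ≈ -0.649

-0.649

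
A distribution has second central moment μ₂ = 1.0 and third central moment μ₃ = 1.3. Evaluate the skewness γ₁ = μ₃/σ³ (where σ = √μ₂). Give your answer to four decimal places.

1.3000

σ = √μ₂ = √1.0 = 1.00000
σ³ = μ₂^(3/2) = 1.00000
γ₁ = μ₃/σ³ = 1.3 / 1.00000 ≈ 1.3000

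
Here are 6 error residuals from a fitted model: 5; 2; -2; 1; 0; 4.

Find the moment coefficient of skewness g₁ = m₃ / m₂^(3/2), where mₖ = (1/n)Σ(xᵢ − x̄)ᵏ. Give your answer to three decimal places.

-0.057

x̄ = (5 + 2 - 2 + 1 + 0 + 4) / 6 = 1.6667
deviations (xᵢ − x̄): 3.3333, 0.3333, -3.6667, -0.6667, -1.6667, 2.3333
Σ(xᵢ − x̄)² = 33.3333 ⇒ m₂ = 33.3333/6 = 5.55556
Σ(xᵢ − x̄)³ = -4.4444 ⇒ m₃ = -4.4444/6 = -0.74074
m₂^(3/2) = 5.55556^(1.5) = 13.09457
g₁ = m₃ / m₂^(3/2) = -0.74074 / 13.09457 ≈ -0.057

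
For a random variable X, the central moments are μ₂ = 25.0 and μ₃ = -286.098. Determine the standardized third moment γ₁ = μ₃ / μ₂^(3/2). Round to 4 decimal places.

-2.2888

σ = √μ₂ = √25.0 = 5.00000
σ³ = μ₂^(3/2) = 125.00000
γ₁ = μ₃/σ³ = -286.098 / 125.00000 ≈ -2.2888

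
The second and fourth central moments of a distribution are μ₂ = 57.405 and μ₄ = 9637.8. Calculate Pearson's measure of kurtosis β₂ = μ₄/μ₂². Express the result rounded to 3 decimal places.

2.925

μ₂² = 57.405² = 3295.33403
μ₄/μ₂² = 9637.8 / 3295.33403 = 2.92468
β₂ ≈ 2.925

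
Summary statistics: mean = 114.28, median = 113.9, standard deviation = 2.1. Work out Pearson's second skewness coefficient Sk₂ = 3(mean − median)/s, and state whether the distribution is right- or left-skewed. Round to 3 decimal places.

0.543, right-skewed

Sk₂ = 3(114.28 − 113.9) / 2.1 = 3 × 0.3800 / 2.1
    = 1.1400 / 2.1 ≈ 0.543
Sk₂ > 0 ⇒ mean > median ⇒ right-skewed (positive skew).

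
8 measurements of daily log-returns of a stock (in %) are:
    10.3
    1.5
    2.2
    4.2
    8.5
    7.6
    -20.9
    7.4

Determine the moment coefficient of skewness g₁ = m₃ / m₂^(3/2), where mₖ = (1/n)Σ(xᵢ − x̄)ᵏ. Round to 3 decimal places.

x̄ = (10.3 + 1.5 + 2.2 + 4.2 + 8.5 + 7.6 - 20.9 + 7.4) / 8 = 2.6000
deviations (xᵢ − x̄): 7.7000, -1.1000, -0.4000, 1.6000, 5.9000, 5.0000, -23.5000, 4.8000
Σ(xᵢ − x̄)² = 698.3200 ⇒ m₂ = 698.3200/8 = 87.29000
Σ(xᵢ − x̄)³ = -12077.6700 ⇒ m₃ = -12077.6700/8 = -1509.70875
m₂^(3/2) = 87.29000^(1.5) = 815.54277
g₁ = m₃ / m₂^(3/2) = -1509.70875 / 815.54277 ≈ -1.851

-1.851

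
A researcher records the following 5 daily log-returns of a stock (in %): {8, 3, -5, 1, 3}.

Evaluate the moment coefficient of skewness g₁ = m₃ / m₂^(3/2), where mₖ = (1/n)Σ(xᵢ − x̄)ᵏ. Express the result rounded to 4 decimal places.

-0.3413

x̄ = (8 + 3 - 5 + 1 + 3) / 5 = 2.0000
deviations (xᵢ − x̄): 6.0000, 1.0000, -7.0000, -1.0000, 1.0000
Σ(xᵢ − x̄)² = 88.0000 ⇒ m₂ = 88.0000/5 = 17.60000
Σ(xᵢ − x̄)³ = -126.0000 ⇒ m₃ = -126.0000/5 = -25.20000
m₂^(3/2) = 17.60000^(1.5) = 73.83614
g₁ = m₃ / m₂^(3/2) = -25.20000 / 73.83614 ≈ -0.3413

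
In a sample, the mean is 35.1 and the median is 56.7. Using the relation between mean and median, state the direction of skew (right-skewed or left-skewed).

mean − median = 35.1 − 56.7 = -21.6
mean < median ⇒ the longer tail is on the left ⇒ left-skewed (negatively skewed).

left-skewed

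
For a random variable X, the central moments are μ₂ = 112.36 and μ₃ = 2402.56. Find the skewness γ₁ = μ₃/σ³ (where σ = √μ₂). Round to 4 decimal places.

2.0172

σ = √μ₂ = √112.36 = 10.60000
σ³ = μ₂^(3/2) = 1191.01600
γ₁ = μ₃/σ³ = 2402.56 / 1191.01600 ≈ 2.0172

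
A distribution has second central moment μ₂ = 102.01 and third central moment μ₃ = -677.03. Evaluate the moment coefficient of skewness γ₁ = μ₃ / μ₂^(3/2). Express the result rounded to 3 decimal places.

-0.657

σ = √μ₂ = √102.01 = 10.10000
σ³ = μ₂^(3/2) = 1030.30100
γ₁ = μ₃/σ³ = -677.03 / 1030.30100 ≈ -0.657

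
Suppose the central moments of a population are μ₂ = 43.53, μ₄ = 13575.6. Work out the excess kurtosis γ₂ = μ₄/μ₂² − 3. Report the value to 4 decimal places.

μ₂² = 43.53² = 1894.86090
μ₄/μ₂² = 13575.6 / 1894.86090 = 7.16443
γ₂ = 7.16443 − 3 ≈ 4.1644

4.1644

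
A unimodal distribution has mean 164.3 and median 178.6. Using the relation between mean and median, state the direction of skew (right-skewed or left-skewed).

left-skewed

mean − median = 164.3 − 178.6 = -14.3
mean < median ⇒ the longer tail is on the left ⇒ left-skewed (negatively skewed).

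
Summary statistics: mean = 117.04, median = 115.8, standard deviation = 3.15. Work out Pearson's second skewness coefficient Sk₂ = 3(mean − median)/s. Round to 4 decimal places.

Sk₂ = 3(117.04 − 115.8) / 3.15 = 3 × 1.2400 / 3.15
    = 3.7200 / 3.15 ≈ 1.1810

1.1810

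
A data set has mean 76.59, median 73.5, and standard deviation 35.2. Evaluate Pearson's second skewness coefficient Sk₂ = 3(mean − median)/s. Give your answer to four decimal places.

0.2634

Sk₂ = 3(76.59 − 73.5) / 35.2 = 3 × 3.0900 / 35.2
    = 9.2700 / 35.2 ≈ 0.2634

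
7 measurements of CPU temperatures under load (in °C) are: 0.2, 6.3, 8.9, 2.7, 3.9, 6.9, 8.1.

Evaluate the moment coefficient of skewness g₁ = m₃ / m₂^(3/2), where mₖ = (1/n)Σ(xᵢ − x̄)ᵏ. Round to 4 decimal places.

x̄ = (0.2 + 6.3 + 8.9 + 2.7 + 3.9 + 6.9 + 8.1) / 7 = 5.2857
deviations (xᵢ − x̄): -5.0857, 1.0143, 3.6143, -2.5857, -1.3857, 1.6143, 2.8143
Σ(xᵢ − x̄)² = 59.0886 ⇒ m₂ = 59.0886/7 = 8.44122
Σ(xᵢ − x̄)³ = -76.7346 ⇒ m₃ = -76.7346/7 = -10.96209
m₂^(3/2) = 8.44122^(1.5) = 24.52495
g₁ = m₃ / m₂^(3/2) = -10.96209 / 24.52495 ≈ -0.4470

-0.4470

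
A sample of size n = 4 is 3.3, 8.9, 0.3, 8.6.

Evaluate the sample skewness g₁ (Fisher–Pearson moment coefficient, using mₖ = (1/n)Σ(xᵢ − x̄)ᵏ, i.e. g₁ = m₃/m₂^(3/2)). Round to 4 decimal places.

-0.2418

x̄ = (3.3 + 8.9 + 0.3 + 8.6) / 4 = 5.2750
deviations (xᵢ − x̄): -1.9750, 3.6250, -4.9750, 3.3250
Σ(xᵢ − x̄)² = 52.8475 ⇒ m₂ = 52.8475/4 = 13.21188
Σ(xᵢ − x̄)³ = -46.4434 ⇒ m₃ = -46.4434/4 = -11.61084
m₂^(3/2) = 13.21188^(1.5) = 48.02271
g₁ = m₃ / m₂^(3/2) = -11.61084 / 48.02271 ≈ -0.2418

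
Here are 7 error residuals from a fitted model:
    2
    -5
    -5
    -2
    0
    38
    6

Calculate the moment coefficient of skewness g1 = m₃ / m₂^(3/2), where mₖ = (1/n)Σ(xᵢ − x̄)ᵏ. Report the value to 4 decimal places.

x̄ = (2 - 5 - 5 - 2 + 0 + 38 + 6) / 7 = 4.8571
deviations (xᵢ − x̄): -2.8571, -9.8571, -9.8571, -6.8571, -4.8571, 33.1429, 1.1429
Σ(xᵢ − x̄)² = 1372.8571 ⇒ m₂ = 1372.8571/7 = 196.12245
Σ(xᵢ − x̄)³ = 34031.3878 ⇒ m₃ = 34031.3878/7 = 4861.62682
m₂^(3/2) = 196.12245^(1.5) = 2746.57183
g1 = m₃ / m₂^(3/2) = 4861.62682 / 2746.57183 ≈ 1.7701

1.7701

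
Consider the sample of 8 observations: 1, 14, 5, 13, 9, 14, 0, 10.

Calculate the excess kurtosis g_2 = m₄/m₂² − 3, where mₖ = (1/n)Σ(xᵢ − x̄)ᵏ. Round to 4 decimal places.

x̄ = 8.2500
Σ(xᵢ − x̄)² = 223.5000 ⇒ m₂ = 27.93750
Σ(xᵢ − x̄)⁴ = 10211.9063 ⇒ m₄ = 1276.48828
m₂² = 780.50391
g_2 = m₄/m₂² − 3 = 1.63547 − 3 ≈ -1.3645

-1.3645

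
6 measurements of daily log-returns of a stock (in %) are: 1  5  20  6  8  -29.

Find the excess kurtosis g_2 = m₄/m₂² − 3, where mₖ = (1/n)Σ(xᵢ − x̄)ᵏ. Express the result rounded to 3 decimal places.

x̄ = 1.8333
Σ(xᵢ − x̄)² = 1346.8333 ⇒ m₂ = 224.47222
Σ(xᵢ − x̄)⁴ = 1014586.8194 ⇒ m₄ = 169097.80324
m₂² = 50387.77855
g_2 = m₄/m₂² − 3 = 3.35593 − 3 ≈ 0.356

0.356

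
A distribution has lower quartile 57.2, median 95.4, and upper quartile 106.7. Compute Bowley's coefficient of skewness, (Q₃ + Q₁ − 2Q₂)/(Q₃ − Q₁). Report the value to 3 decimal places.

-0.543

numerator: Q₃ + Q₁ − 2Q₂ = 106.7 + 57.2 − 2×95.4 = -26.9000
denominator: Q₃ − Q₁ = 106.7 − 57.2 = 49.5000
Bowley skewness = -26.9000 / 49.5000 ≈ -0.543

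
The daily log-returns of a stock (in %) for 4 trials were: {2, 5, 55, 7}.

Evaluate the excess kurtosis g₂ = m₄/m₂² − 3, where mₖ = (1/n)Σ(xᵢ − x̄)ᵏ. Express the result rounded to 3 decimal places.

x̄ = 17.2500
Σ(xᵢ − x̄)² = 1912.7500 ⇒ m₂ = 478.18750
Σ(xᵢ − x̄)⁴ = 2118445.3281 ⇒ m₄ = 529611.33203
m₂² = 228663.28516
g₂ = m₄/m₂² − 3 = 2.31612 − 3 ≈ -0.684

-0.684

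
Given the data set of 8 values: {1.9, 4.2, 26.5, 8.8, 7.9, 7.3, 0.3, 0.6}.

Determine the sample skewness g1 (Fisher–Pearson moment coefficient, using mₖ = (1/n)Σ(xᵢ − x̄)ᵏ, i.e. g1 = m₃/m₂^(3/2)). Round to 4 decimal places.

1.6059

x̄ = (1.9 + 4.2 + 26.5 + 8.8 + 7.9 + 7.3 + 0.3 + 0.6) / 8 = 7.1875
deviations (xᵢ − x̄): -5.2875, -2.9875, 19.3125, 1.6125, 0.7125, 0.1125, -6.8875, -6.5875
Σ(xᵢ − x̄)² = 503.8088 ⇒ m₂ = 503.8088/8 = 62.97609
Σ(xᵢ − x̄)³ = 6420.5078 ⇒ m₃ = 6420.5078/8 = 802.56348
m₂^(3/2) = 62.97609^(1.5) = 499.76240
g1 = m₃ / m₂^(3/2) = 802.56348 / 499.76240 ≈ 1.6059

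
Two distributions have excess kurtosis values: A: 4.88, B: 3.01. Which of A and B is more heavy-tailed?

Higher excess kurtosis ⇒ heavier tails relative to the normal distribution.
4.88 vs 3.01: the larger is 4.88, so A has heavier tails.

A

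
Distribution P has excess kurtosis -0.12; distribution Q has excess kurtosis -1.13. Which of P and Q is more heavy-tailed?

P

Higher excess kurtosis ⇒ heavier tails relative to the normal distribution.
-0.12 vs -1.13: the larger is -0.12, so P has heavier tails.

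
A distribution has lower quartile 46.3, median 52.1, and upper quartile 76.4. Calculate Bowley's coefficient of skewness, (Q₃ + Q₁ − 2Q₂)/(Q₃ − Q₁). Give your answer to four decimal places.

numerator: Q₃ + Q₁ − 2Q₂ = 76.4 + 46.3 − 2×52.1 = 18.5000
denominator: Q₃ − Q₁ = 76.4 − 46.3 = 30.1000
Bowley skewness = 18.5000 / 30.1000 ≈ 0.6146

0.6146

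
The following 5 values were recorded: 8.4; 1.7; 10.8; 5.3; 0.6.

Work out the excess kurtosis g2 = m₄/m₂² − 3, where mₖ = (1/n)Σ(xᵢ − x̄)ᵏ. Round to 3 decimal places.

-1.526

x̄ = 5.3600
Σ(xᵢ − x̄)² = 74.8920 ⇒ m₂ = 14.97840
Σ(xᵢ − x̄)⁴ = 1653.9973 ⇒ m₄ = 330.79946
m₂² = 224.35247
g2 = m₄/m₂² − 3 = 1.47446 − 3 ≈ -1.526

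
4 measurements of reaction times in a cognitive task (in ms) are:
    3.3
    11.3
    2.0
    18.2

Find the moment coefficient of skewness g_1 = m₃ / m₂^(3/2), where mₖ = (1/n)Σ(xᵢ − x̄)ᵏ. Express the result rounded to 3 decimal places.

x̄ = (3.3 + 11.3 + 2.0 + 18.2) / 4 = 8.7000
deviations (xᵢ − x̄): -5.4000, 2.6000, -6.7000, 9.5000
Σ(xᵢ − x̄)² = 171.0600 ⇒ m₂ = 171.0600/4 = 42.76500
Σ(xᵢ − x̄)³ = 416.7240 ⇒ m₃ = 416.7240/4 = 104.18100
m₂^(3/2) = 42.76500^(1.5) = 279.66152
g_1 = m₃ / m₂^(3/2) = 104.18100 / 279.66152 ≈ 0.373

0.373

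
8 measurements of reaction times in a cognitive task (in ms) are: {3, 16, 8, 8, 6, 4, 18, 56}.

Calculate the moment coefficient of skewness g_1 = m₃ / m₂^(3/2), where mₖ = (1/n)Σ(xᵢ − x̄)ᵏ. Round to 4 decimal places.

1.8717

x̄ = (3 + 16 + 8 + 8 + 6 + 4 + 18 + 56) / 8 = 14.8750
deviations (xᵢ − x̄): -11.8750, 1.1250, -6.8750, -6.8750, -8.8750, -10.8750, 3.1250, 41.1250
Σ(xᵢ − x̄)² = 2134.8750 ⇒ m₂ = 2134.8750/8 = 266.85938
Σ(xᵢ − x̄)³ = 65275.5938 ⇒ m₃ = 65275.5938/8 = 8159.44922
m₂^(3/2) = 266.85938^(1.5) = 4359.36966
g_1 = m₃ / m₂^(3/2) = 8159.44922 / 4359.36966 ≈ 1.8717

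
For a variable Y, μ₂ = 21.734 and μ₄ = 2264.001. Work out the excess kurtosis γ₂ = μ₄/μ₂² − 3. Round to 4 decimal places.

μ₂² = 21.734² = 472.36676
μ₄/μ₂² = 2264.001 / 472.36676 = 4.79289
γ₂ = 4.79289 − 3 ≈ 1.7929

1.7929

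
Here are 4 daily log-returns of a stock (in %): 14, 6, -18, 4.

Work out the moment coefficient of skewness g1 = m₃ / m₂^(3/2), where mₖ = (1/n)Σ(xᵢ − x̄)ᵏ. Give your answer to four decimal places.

-0.8017

x̄ = (14 + 6 - 18 + 4) / 4 = 1.5000
deviations (xᵢ − x̄): 12.5000, 4.5000, -19.5000, 2.5000
Σ(xᵢ − x̄)² = 563.0000 ⇒ m₂ = 563.0000/4 = 140.75000
Σ(xᵢ − x̄)³ = -5355.0000 ⇒ m₃ = -5355.0000/4 = -1338.75000
m₂^(3/2) = 140.75000^(1.5) = 1669.83133
g1 = m₃ / m₂^(3/2) = -1338.75000 / 1669.83133 ≈ -0.8017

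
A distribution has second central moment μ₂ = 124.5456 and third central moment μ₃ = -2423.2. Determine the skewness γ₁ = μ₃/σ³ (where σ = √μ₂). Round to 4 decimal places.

σ = √μ₂ = √124.5456 = 11.16000
σ³ = μ₂^(3/2) = 1389.92890
γ₁ = μ₃/σ³ = -2423.2 / 1389.92890 ≈ -1.7434

-1.7434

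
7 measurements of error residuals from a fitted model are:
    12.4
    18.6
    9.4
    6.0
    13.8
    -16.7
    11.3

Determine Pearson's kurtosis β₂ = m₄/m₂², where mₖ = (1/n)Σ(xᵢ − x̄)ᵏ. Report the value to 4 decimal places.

4.2097

x̄ = 7.8286
Σ(xᵢ − x̄)² = 792.0943 ⇒ m₂ = 113.15633
Σ(xᵢ − x̄)⁴ = 377315.9125 ⇒ m₄ = 53902.27322
m₂² = 12804.35423
β₂ = m₄/m₂² = 53902.27322 / 12804.35423 ≈ 4.2097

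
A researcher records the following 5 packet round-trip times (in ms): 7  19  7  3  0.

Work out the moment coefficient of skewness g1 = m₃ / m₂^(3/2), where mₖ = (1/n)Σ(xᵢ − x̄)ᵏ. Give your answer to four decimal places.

0.8861

x̄ = (7 + 19 + 7 + 3 + 0) / 5 = 7.2000
deviations (xᵢ − x̄): -0.2000, 11.8000, -0.2000, -4.2000, -7.2000
Σ(xᵢ − x̄)² = 208.8000 ⇒ m₂ = 208.8000/5 = 41.76000
Σ(xᵢ − x̄)³ = 1195.6800 ⇒ m₃ = 1195.6800/5 = 239.13600
m₂^(3/2) = 41.76000^(1.5) = 269.86138
g1 = m₃ / m₂^(3/2) = 239.13600 / 269.86138 ≈ 0.8861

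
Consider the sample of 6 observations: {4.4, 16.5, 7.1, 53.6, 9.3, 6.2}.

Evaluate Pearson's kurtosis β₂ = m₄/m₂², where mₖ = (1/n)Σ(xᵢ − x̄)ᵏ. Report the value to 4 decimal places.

3.8335

x̄ = 16.1833
Σ(xᵢ − x̄)² = 1768.5083 ⇒ m₂ = 294.75139
Σ(xᵢ − x̄)⁴ = 1998283.7149 ⇒ m₄ = 333047.28582
m₂² = 86878.38125
β₂ = m₄/m₂² = 333047.28582 / 86878.38125 ≈ 3.8335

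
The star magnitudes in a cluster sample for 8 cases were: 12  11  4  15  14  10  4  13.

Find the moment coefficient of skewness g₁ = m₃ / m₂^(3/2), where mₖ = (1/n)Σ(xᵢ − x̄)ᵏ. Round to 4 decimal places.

x̄ = (12 + 11 + 4 + 15 + 14 + 10 + 4 + 13) / 8 = 10.3750
deviations (xᵢ − x̄): 1.6250, 0.6250, -6.3750, 4.6250, 3.6250, -0.3750, -6.3750, 2.6250
Σ(xᵢ − x̄)² = 125.8750 ⇒ m₂ = 125.8750/8 = 15.73438
Σ(xᵢ − x̄)³ = -349.0313 ⇒ m₃ = -349.0313/8 = -43.62891
m₂^(3/2) = 15.73438^(1.5) = 62.41288
g₁ = m₃ / m₂^(3/2) = -43.62891 / 62.41288 ≈ -0.6990

-0.6990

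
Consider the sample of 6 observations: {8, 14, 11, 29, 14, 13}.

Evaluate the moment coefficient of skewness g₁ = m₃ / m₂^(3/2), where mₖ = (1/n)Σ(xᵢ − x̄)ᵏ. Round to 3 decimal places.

x̄ = (8 + 14 + 11 + 29 + 14 + 13) / 6 = 14.8333
deviations (xᵢ − x̄): -6.8333, -0.8333, -3.8333, 14.1667, -0.8333, -1.8333
Σ(xᵢ − x̄)² = 266.8333 ⇒ m₂ = 266.8333/6 = 44.47222
Σ(xᵢ − x̄)³ = 2460.4444 ⇒ m₃ = 2460.4444/6 = 410.07407
m₂^(3/2) = 44.47222^(1.5) = 296.57412
g₁ = m₃ / m₂^(3/2) = 410.07407 / 296.57412 ≈ 1.383

1.383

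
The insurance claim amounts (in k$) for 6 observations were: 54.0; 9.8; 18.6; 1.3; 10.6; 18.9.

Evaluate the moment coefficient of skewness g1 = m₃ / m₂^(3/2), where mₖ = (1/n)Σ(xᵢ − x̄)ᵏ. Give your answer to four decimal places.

x̄ = (54.0 + 9.8 + 18.6 + 1.3 + 10.6 + 18.9) / 6 = 18.8667
deviations (xᵢ − x̄): 35.1333, -9.0667, -0.2667, -17.5667, -8.2667, 0.0333
Σ(xᵢ − x̄)² = 1693.5533 ⇒ m₂ = 1693.5533/6 = 282.25889
Σ(xᵢ − x̄)³ = 36635.7456 ⇒ m₃ = 36635.7456/6 = 6105.95759
m₂^(3/2) = 282.25889^(1.5) = 4742.10801
g1 = m₃ / m₂^(3/2) = 6105.95759 / 4742.10801 ≈ 1.2876

1.2876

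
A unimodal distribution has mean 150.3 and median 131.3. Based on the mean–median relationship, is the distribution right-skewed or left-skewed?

mean − median = 150.3 − 131.3 = 19.0
mean > median ⇒ the longer tail is on the right ⇒ right-skewed (positively skewed).

right-skewed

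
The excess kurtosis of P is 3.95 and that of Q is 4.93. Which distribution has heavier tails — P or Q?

Q

Higher excess kurtosis ⇒ heavier tails relative to the normal distribution.
3.95 vs 4.93: the larger is 4.93, so Q has heavier tails.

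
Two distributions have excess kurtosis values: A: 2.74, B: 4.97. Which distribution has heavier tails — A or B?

B

Higher excess kurtosis ⇒ heavier tails relative to the normal distribution.
2.74 vs 4.97: the larger is 4.97, so B has heavier tails.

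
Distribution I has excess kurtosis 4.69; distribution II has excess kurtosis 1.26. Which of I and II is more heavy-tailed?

I

Higher excess kurtosis ⇒ heavier tails relative to the normal distribution.
4.69 vs 1.26: the larger is 4.69, so I has heavier tails.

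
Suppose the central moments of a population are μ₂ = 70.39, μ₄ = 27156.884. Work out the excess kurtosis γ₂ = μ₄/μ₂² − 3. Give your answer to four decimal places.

2.4810

μ₂² = 70.39² = 4954.75210
μ₄/μ₂² = 27156.884 / 4954.75210 = 5.48098
γ₂ = 5.48098 − 3 ≈ 2.4810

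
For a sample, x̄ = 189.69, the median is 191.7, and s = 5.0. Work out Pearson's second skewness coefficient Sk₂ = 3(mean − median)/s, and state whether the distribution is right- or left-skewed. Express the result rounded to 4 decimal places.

-1.2060, left-skewed

Sk₂ = 3(189.69 − 191.7) / 5.0 = 3 × -2.0100 / 5.0
    = -6.0300 / 5.0 ≈ -1.2060
Sk₂ < 0 ⇒ mean < median ⇒ left-skewed (negative skew).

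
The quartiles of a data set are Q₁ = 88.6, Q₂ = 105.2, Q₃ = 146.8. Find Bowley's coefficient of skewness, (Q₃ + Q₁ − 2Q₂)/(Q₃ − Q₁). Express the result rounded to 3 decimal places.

numerator: Q₃ + Q₁ − 2Q₂ = 146.8 + 88.6 − 2×105.2 = 25.0000
denominator: Q₃ − Q₁ = 146.8 − 88.6 = 58.2000
Bowley skewness = 25.0000 / 58.2000 ≈ 0.430

0.430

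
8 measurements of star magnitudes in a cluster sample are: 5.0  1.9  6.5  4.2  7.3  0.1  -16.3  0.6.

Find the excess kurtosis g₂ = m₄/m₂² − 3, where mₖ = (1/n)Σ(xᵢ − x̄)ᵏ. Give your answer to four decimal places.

x̄ = 1.1625
Σ(xᵢ − x̄)² = 397.0388 ⇒ m₂ = 49.62984
Σ(xᵢ − x̄)⁴ = 95521.9648 ⇒ m₄ = 11940.24560
m₂² = 2463.12139
g₂ = m₄/m₂² − 3 = 4.84761 − 3 ≈ 1.8476

1.8476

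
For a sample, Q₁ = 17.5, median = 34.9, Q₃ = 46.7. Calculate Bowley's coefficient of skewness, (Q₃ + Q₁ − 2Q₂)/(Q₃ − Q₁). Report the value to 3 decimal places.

numerator: Q₃ + Q₁ − 2Q₂ = 46.7 + 17.5 − 2×34.9 = -5.6000
denominator: Q₃ − Q₁ = 46.7 − 17.5 = 29.2000
Bowley skewness = -5.6000 / 29.2000 ≈ -0.192

-0.192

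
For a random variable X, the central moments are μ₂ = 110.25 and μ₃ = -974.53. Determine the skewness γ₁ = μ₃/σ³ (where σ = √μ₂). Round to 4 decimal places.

-0.8418

σ = √μ₂ = √110.25 = 10.50000
σ³ = μ₂^(3/2) = 1157.62500
γ₁ = μ₃/σ³ = -974.53 / 1157.62500 ≈ -0.8418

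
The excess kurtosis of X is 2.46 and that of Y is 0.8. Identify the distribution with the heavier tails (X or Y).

Higher excess kurtosis ⇒ heavier tails relative to the normal distribution.
2.46 vs 0.8: the larger is 2.46, so X has heavier tails.

X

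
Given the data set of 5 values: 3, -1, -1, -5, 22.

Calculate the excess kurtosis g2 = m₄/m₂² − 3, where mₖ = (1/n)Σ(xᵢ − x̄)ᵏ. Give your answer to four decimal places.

-0.0805

x̄ = 3.6000
Σ(xᵢ − x̄)² = 455.2000 ⇒ m₂ = 91.04000
Σ(xᵢ − x̄)⁴ = 120988.5760 ⇒ m₄ = 24197.71520
m₂² = 8288.28160
g2 = m₄/m₂² − 3 = 2.91951 − 3 ≈ -0.0805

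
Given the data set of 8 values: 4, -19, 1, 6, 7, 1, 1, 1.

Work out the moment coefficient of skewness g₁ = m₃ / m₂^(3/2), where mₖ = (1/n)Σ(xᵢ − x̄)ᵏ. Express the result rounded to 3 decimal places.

x̄ = (4 - 19 + 1 + 6 + 7 + 1 + 1 + 1) / 8 = 0.2500
deviations (xᵢ − x̄): 3.7500, -19.2500, 0.7500, 5.7500, 6.7500, 0.7500, 0.7500, 0.7500
Σ(xᵢ − x̄)² = 465.5000 ⇒ m₂ = 465.5000/8 = 58.18750
Σ(xᵢ − x̄)³ = -6581.2500 ⇒ m₃ = -6581.2500/8 = -822.65625
m₂^(3/2) = 58.18750^(1.5) = 443.85851
g₁ = m₃ / m₂^(3/2) = -822.65625 / 443.85851 ≈ -1.853

-1.853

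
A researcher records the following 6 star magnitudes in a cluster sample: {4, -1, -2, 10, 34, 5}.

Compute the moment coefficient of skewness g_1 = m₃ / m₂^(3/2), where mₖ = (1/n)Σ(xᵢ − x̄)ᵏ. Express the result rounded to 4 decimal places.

1.3835

x̄ = (4 - 1 - 2 + 10 + 34 + 5) / 6 = 8.3333
deviations (xᵢ − x̄): -4.3333, -9.3333, -10.3333, 1.6667, 25.6667, -3.3333
Σ(xᵢ − x̄)² = 885.3333 ⇒ m₂ = 885.3333/6 = 147.55556
Σ(xᵢ − x̄)³ = 14878.4444 ⇒ m₃ = 14878.4444/6 = 2479.74074
m₂^(3/2) = 147.55556^(1.5) = 1792.39345
g_1 = m₃ / m₂^(3/2) = 2479.74074 / 1792.39345 ≈ 1.3835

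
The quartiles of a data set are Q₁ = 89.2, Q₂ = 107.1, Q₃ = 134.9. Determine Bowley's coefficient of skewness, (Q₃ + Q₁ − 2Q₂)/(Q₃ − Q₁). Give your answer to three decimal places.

0.217

numerator: Q₃ + Q₁ − 2Q₂ = 134.9 + 89.2 − 2×107.1 = 9.9000
denominator: Q₃ − Q₁ = 134.9 − 89.2 = 45.7000
Bowley skewness = 9.9000 / 45.7000 ≈ 0.217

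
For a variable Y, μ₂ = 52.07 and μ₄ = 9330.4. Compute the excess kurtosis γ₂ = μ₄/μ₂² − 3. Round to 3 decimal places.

μ₂² = 52.07² = 2711.28490
μ₄/μ₂² = 9330.4 / 2711.28490 = 3.44132
γ₂ = 3.44132 − 3 ≈ 0.441

0.441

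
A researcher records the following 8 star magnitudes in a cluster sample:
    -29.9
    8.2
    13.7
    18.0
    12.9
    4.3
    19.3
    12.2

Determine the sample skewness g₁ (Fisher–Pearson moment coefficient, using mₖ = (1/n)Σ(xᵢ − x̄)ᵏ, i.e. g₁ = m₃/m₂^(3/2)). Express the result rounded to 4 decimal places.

x̄ = (-29.9 + 8.2 + 13.7 + 18.0 + 12.9 + 4.3 + 19.3 + 12.2) / 8 = 7.3375
deviations (xᵢ − x̄): -37.2375, 0.8625, 6.3625, 10.6625, 5.5625, -3.0375, 11.9625, 4.8625
Σ(xᵢ − x̄)² = 1748.4587 ⇒ m₂ = 1748.4587/8 = 218.55734
Σ(xᵢ − x̄)³ = -48193.3690 ⇒ m₃ = -48193.3690/8 = -6024.17113
m₂^(3/2) = 218.55734^(1.5) = 3231.08294
g₁ = m₃ / m₂^(3/2) = -6024.17113 / 3231.08294 ≈ -1.8644

-1.8644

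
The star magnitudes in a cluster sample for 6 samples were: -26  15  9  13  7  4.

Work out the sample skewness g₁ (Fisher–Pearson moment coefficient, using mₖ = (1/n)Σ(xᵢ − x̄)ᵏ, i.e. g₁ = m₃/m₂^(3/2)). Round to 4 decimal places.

x̄ = (-26 + 15 + 9 + 13 + 7 + 4) / 6 = 3.6667
deviations (xᵢ − x̄): -29.6667, 11.3333, 5.3333, 9.3333, 3.3333, 0.3333
Σ(xᵢ − x̄)² = 1135.3333 ⇒ m₂ = 1135.3333/6 = 189.22222
Σ(xᵢ − x̄)³ = -23652.4444 ⇒ m₃ = -23652.4444/6 = -3942.07407
m₂^(3/2) = 189.22222^(1.5) = 2602.90434
g₁ = m₃ / m₂^(3/2) = -3942.07407 / 2602.90434 ≈ -1.5145

-1.5145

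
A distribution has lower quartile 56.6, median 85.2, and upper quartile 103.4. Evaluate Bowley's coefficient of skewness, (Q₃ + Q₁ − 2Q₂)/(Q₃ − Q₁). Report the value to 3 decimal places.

-0.222

numerator: Q₃ + Q₁ − 2Q₂ = 103.4 + 56.6 − 2×85.2 = -10.4000
denominator: Q₃ − Q₁ = 103.4 − 56.6 = 46.8000
Bowley skewness = -10.4000 / 46.8000 ≈ -0.222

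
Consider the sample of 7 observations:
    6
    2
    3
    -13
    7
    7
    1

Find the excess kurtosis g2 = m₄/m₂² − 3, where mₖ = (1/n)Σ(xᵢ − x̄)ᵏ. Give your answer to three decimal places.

1.115

x̄ = 1.8571
Σ(xᵢ − x̄)² = 292.8571 ⇒ m₂ = 41.83673
Σ(xᵢ − x̄)⁴ = 50419.7259 ⇒ m₄ = 7202.81799
m₂² = 1750.31237
g2 = m₄/m₂² − 3 = 4.11516 − 3 ≈ 1.115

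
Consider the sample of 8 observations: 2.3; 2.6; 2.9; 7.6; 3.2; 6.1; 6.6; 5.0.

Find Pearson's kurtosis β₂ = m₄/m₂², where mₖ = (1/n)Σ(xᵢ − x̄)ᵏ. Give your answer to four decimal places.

x̄ = 4.5375
Σ(xᵢ − x̄)² = 29.5188 ⇒ m₂ = 3.68984
Σ(xᵢ − x̄)⁴ = 161.6119 ⇒ m₄ = 20.20148
m₂² = 13.61495
β₂ = m₄/m₂² = 20.20148 / 13.61495 ≈ 1.4838

1.4838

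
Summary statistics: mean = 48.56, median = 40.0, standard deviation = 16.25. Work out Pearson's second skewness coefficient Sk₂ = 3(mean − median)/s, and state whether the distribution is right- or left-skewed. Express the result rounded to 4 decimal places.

Sk₂ = 3(48.56 − 40.0) / 16.25 = 3 × 8.5600 / 16.25
    = 25.6800 / 16.25 ≈ 1.5803
Sk₂ > 0 ⇒ mean > median ⇒ right-skewed (positive skew).

1.5803, right-skewed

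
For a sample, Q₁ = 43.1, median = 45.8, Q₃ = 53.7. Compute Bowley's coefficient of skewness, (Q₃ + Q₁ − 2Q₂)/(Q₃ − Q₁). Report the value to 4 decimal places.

numerator: Q₃ + Q₁ − 2Q₂ = 53.7 + 43.1 − 2×45.8 = 5.2000
denominator: Q₃ − Q₁ = 53.7 − 43.1 = 10.6000
Bowley skewness = 5.2000 / 10.6000 ≈ 0.4906

0.4906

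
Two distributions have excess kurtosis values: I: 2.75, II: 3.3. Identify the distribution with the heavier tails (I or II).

Higher excess kurtosis ⇒ heavier tails relative to the normal distribution.
2.75 vs 3.3: the larger is 3.3, so II has heavier tails.

II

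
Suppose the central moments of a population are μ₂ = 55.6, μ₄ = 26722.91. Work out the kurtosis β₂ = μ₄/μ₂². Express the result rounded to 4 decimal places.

8.6444

μ₂² = 55.6² = 3091.36000
μ₄/μ₂² = 26722.91 / 3091.36000 = 8.64439
β₂ ≈ 8.6444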